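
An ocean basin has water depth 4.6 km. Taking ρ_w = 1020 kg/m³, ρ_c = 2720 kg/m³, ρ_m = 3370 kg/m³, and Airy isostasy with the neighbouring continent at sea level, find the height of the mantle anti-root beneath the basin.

Equating mass per unit area of the two columns: replacing crust with seawater at the top is compensated by replacing crust with mantle at the base: d (ρ_c − ρ_w) = a (ρ_m − ρ_c).
a = d (ρ_c − ρ_w)/(ρ_m − ρ_c) = 4.6 km × 1700/650 = 12 km.

12 km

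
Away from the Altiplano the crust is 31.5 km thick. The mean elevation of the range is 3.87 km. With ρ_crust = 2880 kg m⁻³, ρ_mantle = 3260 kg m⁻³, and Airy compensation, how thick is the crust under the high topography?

64.7 km

Root depth r = h ρ_c / (ρ_m − ρ_c) = 3.87 km × 2880 / 380 = 29.33 km.
Total thickness = T + h + r = 31.5 km + 3.87 km + 29.33 km = 64.7 km.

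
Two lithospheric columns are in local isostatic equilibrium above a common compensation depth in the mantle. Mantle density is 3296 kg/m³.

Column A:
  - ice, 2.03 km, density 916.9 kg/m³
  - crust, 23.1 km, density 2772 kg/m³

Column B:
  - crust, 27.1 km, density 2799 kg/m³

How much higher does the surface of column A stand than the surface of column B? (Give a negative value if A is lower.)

1.05 km

For any compensation level in the mantle, the mantle terms cancel and isostasy reduces to e = (Σt_A − Σt_B) − (Σ(ρt)_A − Σ(ρt)_B) / ρ_m.
Σt_A = 25.13 km; Σt_B = 27.1 km; Σ(ρt)_A = 65894.507; Σ(ρt)_B = 75852.9 (in km·kg/m³).
e = (25.13 − 27.1) − (65894.507 − 75852.9) / 3296 = 1.05 km.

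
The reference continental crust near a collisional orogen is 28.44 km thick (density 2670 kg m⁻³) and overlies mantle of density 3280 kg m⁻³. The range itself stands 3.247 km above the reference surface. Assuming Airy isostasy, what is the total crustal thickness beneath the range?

Root depth r = h ρ_c / (ρ_m − ρ_c) = 3.247 km × 2670 / 610 = 14.21 km.
Total thickness = T + h + r = 28.44 km + 3.247 km + 14.21 km = 45.9 km.

45.9 km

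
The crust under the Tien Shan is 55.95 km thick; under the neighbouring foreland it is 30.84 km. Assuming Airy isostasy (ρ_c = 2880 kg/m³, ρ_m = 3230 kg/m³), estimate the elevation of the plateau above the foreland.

Excess crust Δ = 55.95 km − 30.84 km = 25.11 km, split between elevation h and root r with h + r = Δ.
Airy balance ρ_c h = (ρ_m − ρ_c) r gives r = h ρ_c/(ρ_m − ρ_c), so h (1 + ρ_c/(ρ_m − ρ_c)) = Δ, i.e. h = Δ (ρ_m − ρ_c)/ρ_m.
h = 25.11 km × 350/3230 = 2.72 km.

2.72 km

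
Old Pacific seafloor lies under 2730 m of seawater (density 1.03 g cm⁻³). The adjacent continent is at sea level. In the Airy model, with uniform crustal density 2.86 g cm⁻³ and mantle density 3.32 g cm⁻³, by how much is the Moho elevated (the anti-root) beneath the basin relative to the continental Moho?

Isostatic balance requires: replacing crust with seawater at the top is compensated by replacing crust with mantle at the base: d (ρ_c − ρ_w) = a (ρ_m − ρ_c).
a = d (ρ_c − ρ_w)/(ρ_m − ρ_c) = 2730 m × 1.83/0.46 = 10900 m.

10900 m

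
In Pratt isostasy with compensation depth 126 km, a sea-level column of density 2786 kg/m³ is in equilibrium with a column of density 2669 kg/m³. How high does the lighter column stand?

ρ_ref D = ρ (D + h) → h = D (ρ_ref − ρ)/ρ.
h = 126 km × (2786 − 2669)/2669 = 5.52 km.

5.52 km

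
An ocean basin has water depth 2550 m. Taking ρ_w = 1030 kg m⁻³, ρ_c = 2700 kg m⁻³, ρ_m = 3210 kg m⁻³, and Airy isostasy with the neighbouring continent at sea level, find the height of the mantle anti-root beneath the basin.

8350 m

In Airy isostatic equilibrium: replacing crust with seawater at the top is compensated by replacing crust with mantle at the base: d (ρ_c − ρ_w) = a (ρ_m − ρ_c).
a = d (ρ_c − ρ_w)/(ρ_m − ρ_c) = 2550 m × 1670/510 = 8350 m.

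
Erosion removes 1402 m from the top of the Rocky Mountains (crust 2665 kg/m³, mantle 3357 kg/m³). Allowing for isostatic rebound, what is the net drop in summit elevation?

289 m

Rebound u = e ρ_c/ρ_m = 1402 m × 2665/3357 = 1113 m.
Net surface drop = e − u = 1402 m − 1113 m = e (ρ_m − ρ_c)/ρ_m = 289 m.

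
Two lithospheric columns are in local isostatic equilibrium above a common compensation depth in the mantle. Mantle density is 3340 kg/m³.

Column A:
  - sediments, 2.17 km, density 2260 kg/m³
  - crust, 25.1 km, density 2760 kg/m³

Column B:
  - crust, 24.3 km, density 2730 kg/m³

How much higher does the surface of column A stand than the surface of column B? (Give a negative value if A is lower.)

0.622 km

For any compensation level in the mantle, the mantle terms cancel and isostasy reduces to e = (Σt_A − Σt_B) − (Σ(ρt)_A − Σ(ρt)_B) / ρ_m.
Σt_A = 27.27 km; Σt_B = 24.3 km; Σ(ρt)_A = 74180.2; Σ(ρt)_B = 66339 (in km·kg/m³).
e = (27.27 − 24.3) − (74180.2 − 66339) / 3340 = 0.622 km.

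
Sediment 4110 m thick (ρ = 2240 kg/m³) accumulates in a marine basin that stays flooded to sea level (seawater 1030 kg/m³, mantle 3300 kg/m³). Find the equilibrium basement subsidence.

Submarine loading: the sediment displaces seawater, and the subsidence is in turn flooded, so s (ρ_m − ρ_w) = t (ρ_sed − ρ_w).
s = 4110 m × (2240 − 1030) / (3300 − 1030) = 2190 m.

2190 m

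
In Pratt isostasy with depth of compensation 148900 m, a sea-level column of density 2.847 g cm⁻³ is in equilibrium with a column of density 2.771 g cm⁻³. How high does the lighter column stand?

4080 m

ρ_ref D = ρ (D + h) → h = D (ρ_ref − ρ)/ρ.
h = 148900 m × (2.847 − 2.771)/2.771 = 4080 m.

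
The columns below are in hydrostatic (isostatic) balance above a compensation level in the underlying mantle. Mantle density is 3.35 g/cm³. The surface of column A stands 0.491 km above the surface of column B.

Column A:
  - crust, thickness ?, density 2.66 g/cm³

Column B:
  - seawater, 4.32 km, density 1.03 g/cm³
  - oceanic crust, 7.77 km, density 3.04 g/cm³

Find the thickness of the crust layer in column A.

Take the compensation level at the base of the deeper column (depth z_c below the surface of column A) and equate Σ ρ_i t_i down to z_c; mantle fills any gap and the z_c terms cancel.
Column A: x×2.66 + (z_c − 0 − x)×3.35
Column B: 0.491×0 + 4.32×1.03 + 7.77×3.04 + (z_c − 0.491 − 12.09)×3.35
The z_c×3.35 term appears on both sides and cancels. Collect the known terms of each column as K = Σ(ρt)_known − 3.35 × (depth of known layers): K_A = 0 − 3.35×0 = 0; K_B = 28.0704 − 3.35×(0.491 + 12.09) = −14.07595.
Balance: K_A − x×(3.35 − 2.66) = K_B, so x = (K_A − K_B)/(3.35 − 2.66) = 14.0759/0.69 = 20.4 km.

20.4 km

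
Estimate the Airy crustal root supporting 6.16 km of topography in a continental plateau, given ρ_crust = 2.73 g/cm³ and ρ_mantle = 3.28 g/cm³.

30.6 km

In Airy isostatic equilibrium: the weight of the topography is balanced by the buoyancy of the root, ρ_c h = (ρ_m − ρ_c) r.
r = h · ρ_c / (ρ_m − ρ_c) = 6.16 km × 2.73 / (3.28 − 2.73) = 30.6 km.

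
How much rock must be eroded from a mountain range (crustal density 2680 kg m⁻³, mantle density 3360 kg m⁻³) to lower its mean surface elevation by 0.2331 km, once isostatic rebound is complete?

1.15 km

Net drop Δ = e − u = e − e ρ_c/ρ_m = e (ρ_m − ρ_c)/ρ_m.
e = Δ ρ_m/(ρ_m − ρ_c) = 0.2331 km × 3360/680 = 1.15 km.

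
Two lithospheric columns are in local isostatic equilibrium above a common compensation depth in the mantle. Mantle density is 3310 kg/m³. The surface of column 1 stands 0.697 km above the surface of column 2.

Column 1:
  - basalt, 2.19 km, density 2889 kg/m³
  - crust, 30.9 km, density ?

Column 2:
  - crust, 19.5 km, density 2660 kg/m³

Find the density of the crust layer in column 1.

Take the compensation level at the base of the deeper column (depth z_c below the surface of column 1) and equate Σ ρ_i t_i down to z_c; mantle fills any gap and the z_c terms cancel.
Column 1: 2.19×2889 + 30.9×ρ + (z_c − 33.09)×3310
Column 2: 0.697×0 + 19.5×2660 + (z_c − 0.697 − 19.5)×3310
The z_c×3310 term appears on both sides and cancels. Collect the known terms of each column as K = Σ(ρt)_known − 3310 × (depth of known layers): K_1 = 6326.91 − 3310×33.09 = −103200.99; K_2 = 51870 − 3310×(0.697 + 19.5) = −14982.07.
Balance: K_1 + 30.9×ρ = K_2, so ρ = (K_2 − K_1)/30.9 = 88218.9/30.9 = 2850 kg/m³.

2850 kg/m³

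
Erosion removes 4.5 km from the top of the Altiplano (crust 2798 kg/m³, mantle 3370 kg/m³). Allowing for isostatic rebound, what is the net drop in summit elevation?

Rebound u = e ρ_c/ρ_m = 4.5 km × 2798/3370 = 3.736 km.
Net surface drop = e − u = 4.5 km − 3.736 km = e (ρ_m − ρ_c)/ρ_m = 0.764 km.

0.764 km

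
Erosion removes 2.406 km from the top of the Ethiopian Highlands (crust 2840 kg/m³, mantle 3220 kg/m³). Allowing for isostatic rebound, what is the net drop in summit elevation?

Rebound u = e ρ_c/ρ_m = 2.406 km × 2840/3220 = 2.122 km.
Net surface drop = e − u = 2.406 km − 2.122 km = e (ρ_m − ρ_c)/ρ_m = 0.284 km.

0.284 km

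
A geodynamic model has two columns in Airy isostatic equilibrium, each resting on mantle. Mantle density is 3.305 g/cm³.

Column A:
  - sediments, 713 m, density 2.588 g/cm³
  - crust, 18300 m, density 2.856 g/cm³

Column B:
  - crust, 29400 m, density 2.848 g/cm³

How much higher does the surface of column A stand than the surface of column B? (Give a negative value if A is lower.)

For any compensation level in the mantle, the mantle terms cancel and isostasy reduces to e = (Σt_A − Σt_B) − (Σ(ρt)_A − Σ(ρt)_B) / ρ_m.
Σt_A = 19013 m; Σt_B = 29400 m; Σ(ρt)_A = 54110.044; Σ(ρt)_B = 83731.2 (in m·g/cm³).
e = (19013 − 29400) − (54110.044 − 83731.2) / 3.305 = −1420 m.

−1420 m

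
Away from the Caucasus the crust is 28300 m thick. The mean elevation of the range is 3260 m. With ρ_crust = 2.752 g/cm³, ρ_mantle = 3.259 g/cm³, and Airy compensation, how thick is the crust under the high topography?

Root depth r = h ρ_c / (ρ_m − ρ_c) = 3260 m × 2.752 / 0.507 = 17700 m.
Total thickness = T + h + r = 28300 m + 3260 m + 17700 m = 49300 m.

49300 m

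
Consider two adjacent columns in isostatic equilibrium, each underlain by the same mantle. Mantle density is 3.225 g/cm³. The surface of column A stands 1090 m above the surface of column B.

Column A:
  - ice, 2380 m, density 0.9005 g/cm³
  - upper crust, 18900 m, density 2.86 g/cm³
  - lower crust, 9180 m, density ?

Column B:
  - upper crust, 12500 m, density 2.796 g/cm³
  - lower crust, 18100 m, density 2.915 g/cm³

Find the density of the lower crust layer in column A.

Take the compensation level at the base of the deeper column (depth z_c below the surface of column A) and equate Σ ρ_i t_i down to z_c; mantle fills any gap and the z_c terms cancel.
Column A: 2380×0.9005 + 18900×2.86 + 9180×ρ + (z_c − 30460)×3.225
Column B: 1090×0 + 12500×2.796 + 18100×2.915 + (z_c − 1090 − 30600)×3.225
The z_c×3.225 term appears on both sides and cancels. Collect the known terms of each column as K = Σ(ρt)_known − 3.225 × (depth of known layers): K_A = 56197.19 − 3.225×30460 = −42036.31; K_B = 87711.5 − 3.225×(1090 + 30600) = −14488.75.
Balance: K_A + 9180×ρ = K_B, so ρ = (K_B − K_A)/9180 = 27547.6/9180 = 3 g/cm³.

3 g/cm³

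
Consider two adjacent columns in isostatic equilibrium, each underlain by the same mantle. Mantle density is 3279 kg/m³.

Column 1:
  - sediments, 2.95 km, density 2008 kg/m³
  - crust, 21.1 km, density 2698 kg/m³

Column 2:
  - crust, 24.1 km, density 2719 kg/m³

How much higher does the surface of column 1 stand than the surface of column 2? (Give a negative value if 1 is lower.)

For any compensation level in the mantle, the mantle terms cancel and isostasy reduces to e = (Σt_1 − Σt_2) − (Σ(ρt)_1 − Σ(ρt)_2) / ρ_m.
Σt_1 = 24.05 km; Σt_2 = 24.1 km; Σ(ρt)_1 = 62851.4; Σ(ρt)_2 = 65527.9 (in km·kg/m³).
e = (24.05 − 24.1) − (62851.4 − 65527.9) / 3279 = 0.766 km.

0.766 km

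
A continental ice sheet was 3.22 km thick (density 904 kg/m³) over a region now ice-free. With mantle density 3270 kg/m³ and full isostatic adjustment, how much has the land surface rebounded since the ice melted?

0.89 km

Removing the load lets mantle flow back in; uplift u satisfies ρ_ice t = ρ_m u.
u = t ρ_ice/ρ_m = 3.22 km × 904/3270 = 0.89 km.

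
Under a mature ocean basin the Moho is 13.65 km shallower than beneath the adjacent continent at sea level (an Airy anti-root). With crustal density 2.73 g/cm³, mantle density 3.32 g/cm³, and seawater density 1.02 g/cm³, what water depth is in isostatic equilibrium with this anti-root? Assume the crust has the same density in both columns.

4.71 km

Replacing a thickness d of crust by seawater at the top must be balanced by replacing crust with mantle at the base: d (ρ_c − ρ_w) = a (ρ_m − ρ_c).
d = a (ρ_m − ρ_c)/(ρ_c − ρ_w) = 13.65 km × 0.59/1.71 = 4.71 km.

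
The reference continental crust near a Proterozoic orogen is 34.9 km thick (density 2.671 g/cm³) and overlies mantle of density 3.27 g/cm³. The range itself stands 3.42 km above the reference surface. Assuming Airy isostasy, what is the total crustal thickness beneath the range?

53.6 km

Root depth r = h ρ_c / (ρ_m − ρ_c) = 3.42 km × 2.671 / 0.599 = 15.25 km.
Total thickness = T + h + r = 34.9 km + 3.42 km + 15.25 km = 53.6 km.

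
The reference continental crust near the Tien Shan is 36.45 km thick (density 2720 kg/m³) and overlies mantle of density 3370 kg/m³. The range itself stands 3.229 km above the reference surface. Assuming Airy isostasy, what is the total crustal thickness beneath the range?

Root depth r = h ρ_c / (ρ_m − ρ_c) = 3.229 km × 2720 / 650 = 13.51 km.
Total thickness = T + h + r = 36.45 km + 3.229 km + 13.51 km = 53.2 km.

53.2 km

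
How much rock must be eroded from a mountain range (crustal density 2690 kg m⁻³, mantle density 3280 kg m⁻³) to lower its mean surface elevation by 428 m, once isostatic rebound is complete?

Net drop Δ = e − u = e − e ρ_c/ρ_m = e (ρ_m − ρ_c)/ρ_m.
e = Δ ρ_m/(ρ_m − ρ_c) = 428 m × 3280/590 = 2380 m.

2380 m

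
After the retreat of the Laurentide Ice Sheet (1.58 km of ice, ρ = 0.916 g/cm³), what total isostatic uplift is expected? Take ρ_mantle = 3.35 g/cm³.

0.432 km

Removing the load lets mantle flow back in; uplift u satisfies ρ_ice t = ρ_m u.
u = t ρ_ice/ρ_m = 1.58 km × 0.916/3.35 = 0.432 km.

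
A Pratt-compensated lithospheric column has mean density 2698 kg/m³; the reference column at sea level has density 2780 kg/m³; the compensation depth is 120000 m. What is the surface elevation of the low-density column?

3650 m

ρ_ref D = ρ (D + h) → h = D (ρ_ref − ρ)/ρ.
h = 120000 m × (2780 − 2698)/2698 = 3650 m.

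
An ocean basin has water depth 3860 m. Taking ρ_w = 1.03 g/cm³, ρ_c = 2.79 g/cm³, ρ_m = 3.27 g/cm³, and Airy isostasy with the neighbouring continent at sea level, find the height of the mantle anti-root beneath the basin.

14200 m

Equating mass per unit area of the two columns: replacing crust with seawater at the top is compensated by replacing crust with mantle at the base: d (ρ_c − ρ_w) = a (ρ_m − ρ_c).
a = d (ρ_c − ρ_w)/(ρ_m − ρ_c) = 3860 m × 1.76/0.48 = 14200 m.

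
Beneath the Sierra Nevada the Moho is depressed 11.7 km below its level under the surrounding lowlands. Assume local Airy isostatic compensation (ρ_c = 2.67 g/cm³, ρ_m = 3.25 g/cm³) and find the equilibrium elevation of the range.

2.54 km

For local isostatic compensation: ρ_c h = (ρ_m − ρ_c) r.
h = r (ρ_m − ρ_c) / ρ_c = 11.7 km × (3.25 − 2.67) / 2.67 = 2.54 km.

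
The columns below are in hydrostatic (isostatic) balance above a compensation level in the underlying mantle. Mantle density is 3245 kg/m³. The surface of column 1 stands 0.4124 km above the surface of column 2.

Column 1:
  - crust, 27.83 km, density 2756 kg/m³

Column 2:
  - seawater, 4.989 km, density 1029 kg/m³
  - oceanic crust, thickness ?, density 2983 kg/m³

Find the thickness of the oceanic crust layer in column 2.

Take the compensation level at the base of the deeper column (depth z_c below the surface of column 1) and equate Σ ρ_i t_i down to z_c; mantle fills any gap and the z_c terms cancel.
Column 1: 27.83×2756 + (z_c − 27.83)×3245
Column 2: 0.4124×0 + 4.989×1029 + x×2983 + (z_c − 0.4124 − 4.989 − x)×3245
The z_c×3245 term appears on both sides and cancels. Collect the known terms of each column as K = Σ(ρt)_known − 3245 × (depth of known layers): K_1 = 76699.48 − 3245×27.83 = −13608.87; K_2 = 5133.681 − 3245×(0.4124 + 4.989) = −12393.862.
Balance: K_1 = K_2 − x×(3245 − 2983), so x = (K_2 − K_1)/(3245 − 2983) = 1215.01/262 = 4.64 km.

4.64 km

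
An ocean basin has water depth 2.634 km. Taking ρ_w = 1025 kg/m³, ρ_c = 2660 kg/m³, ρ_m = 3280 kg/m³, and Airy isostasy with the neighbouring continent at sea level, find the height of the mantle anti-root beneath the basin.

Balancing pressure at the compensation depth: replacing crust with seawater at the top is compensated by replacing crust with mantle at the base: d (ρ_c − ρ_w) = a (ρ_m − ρ_c).
a = d (ρ_c − ρ_w)/(ρ_m − ρ_c) = 2.634 km × 1635/620 = 6.95 km.

6.95 km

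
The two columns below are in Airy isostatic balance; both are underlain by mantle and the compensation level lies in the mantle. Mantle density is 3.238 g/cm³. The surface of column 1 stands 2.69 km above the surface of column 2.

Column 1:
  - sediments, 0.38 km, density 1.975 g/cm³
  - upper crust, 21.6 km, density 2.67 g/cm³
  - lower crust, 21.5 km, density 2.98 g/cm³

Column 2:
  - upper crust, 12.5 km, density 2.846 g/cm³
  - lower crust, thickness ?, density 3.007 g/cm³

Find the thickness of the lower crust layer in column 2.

20.3 km

Take the compensation level at the base of the deeper column (depth z_c below the surface of column 1) and equate Σ ρ_i t_i down to z_c; mantle fills any gap and the z_c terms cancel.
Column 1: 0.38×1.975 + 21.6×2.67 + 21.5×2.98 + (z_c − 43.48)×3.238
Column 2: 2.69×0 + 12.5×2.846 + x×3.007 + (z_c − 2.69 − 12.5 − x)×3.238
The z_c×3.238 term appears on both sides and cancels. Collect the known terms of each column as K = Σ(ρt)_known − 3.238 × (depth of known layers): K_1 = 122.4925 − 3.238×43.48 = −18.29574; K_2 = 35.575 − 3.238×(2.69 + 12.5) = −13.61022.
Balance: K_1 = K_2 − x×(3.238 − 3.007), so x = (K_2 − K_1)/(3.238 − 3.007) = 4.68552/0.231 = 20.3 km.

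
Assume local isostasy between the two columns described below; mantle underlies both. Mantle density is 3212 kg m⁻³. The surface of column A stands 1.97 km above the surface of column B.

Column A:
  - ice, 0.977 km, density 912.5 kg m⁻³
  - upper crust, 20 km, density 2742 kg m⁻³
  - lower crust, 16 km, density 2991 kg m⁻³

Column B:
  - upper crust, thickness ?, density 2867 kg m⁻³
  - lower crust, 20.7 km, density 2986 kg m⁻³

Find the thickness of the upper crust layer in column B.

Take the compensation level at the base of the deeper column (depth z_c below the surface of column A) and equate Σ ρ_i t_i down to z_c; mantle fills any gap and the z_c terms cancel.
Column A: 0.977×912.5 + 20×2742 + 16×2991 + (z_c − 36.977)×3212
Column B: 1.97×0 + x×2867 + 20.7×2986 + (z_c − 1.97 − 20.7 − x)×3212
The z_c×3212 term appears on both sides and cancels. Collect the known terms of each column as K = Σ(ρt)_known − 3212 × (depth of known layers): K_A = 103587.512 − 3212×36.977 = −15182.6115; K_B = 61810.2 − 3212×(1.97 + 20.7) = −11005.84.
Balance: K_A = K_B − x×(3212 − 2867), so x = (K_B − K_A)/(3212 − 2867) = 4176.77/345 = 12.1 km.

12.1 km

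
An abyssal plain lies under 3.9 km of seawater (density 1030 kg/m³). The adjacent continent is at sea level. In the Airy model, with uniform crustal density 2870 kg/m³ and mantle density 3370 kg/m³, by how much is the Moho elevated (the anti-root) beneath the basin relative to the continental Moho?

14.4 km

By Archimedes' principle applied to the lithosphere: replacing crust with seawater at the top is compensated by replacing crust with mantle at the base: d (ρ_c − ρ_w) = a (ρ_m − ρ_c).
a = d (ρ_c − ρ_w)/(ρ_m − ρ_c) = 3.9 km × 1840/500 = 14.4 km.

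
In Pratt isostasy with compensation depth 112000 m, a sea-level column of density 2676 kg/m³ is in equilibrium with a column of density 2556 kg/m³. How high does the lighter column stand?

5260 m

ρ_ref D = ρ (D + h) → h = D (ρ_ref − ρ)/ρ.
h = 112000 m × (2676 − 2556)/2556 = 5260 m.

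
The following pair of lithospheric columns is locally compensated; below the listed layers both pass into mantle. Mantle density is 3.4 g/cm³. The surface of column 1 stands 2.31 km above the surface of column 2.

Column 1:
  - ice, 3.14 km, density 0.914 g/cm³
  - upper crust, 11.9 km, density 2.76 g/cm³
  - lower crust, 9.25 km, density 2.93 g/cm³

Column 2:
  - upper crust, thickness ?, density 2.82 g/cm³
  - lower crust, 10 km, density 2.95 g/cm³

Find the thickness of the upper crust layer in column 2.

Take the compensation level at the base of the deeper column (depth z_c below the surface of column 1) and equate Σ ρ_i t_i down to z_c; mantle fills any gap and the z_c terms cancel.
Column 1: 3.14×0.914 + 11.9×2.76 + 9.25×2.93 + (z_c − 24.29)×3.4
Column 2: 2.31×0 + x×2.82 + 10×2.95 + (z_c − 2.31 − 10 − x)×3.4
The z_c×3.4 term appears on both sides and cancels. Collect the known terms of each column as K = Σ(ρt)_known − 3.4 × (depth of known layers): K_1 = 62.81646 − 3.4×24.29 = −19.76954; K_2 = 29.5 − 3.4×(2.31 + 10) = −12.354.
Balance: K_1 = K_2 − x×(3.4 − 2.82), so x = (K_2 − K_1)/(3.4 − 2.82) = 7.41554/0.58 = 12.8 km.

12.8 km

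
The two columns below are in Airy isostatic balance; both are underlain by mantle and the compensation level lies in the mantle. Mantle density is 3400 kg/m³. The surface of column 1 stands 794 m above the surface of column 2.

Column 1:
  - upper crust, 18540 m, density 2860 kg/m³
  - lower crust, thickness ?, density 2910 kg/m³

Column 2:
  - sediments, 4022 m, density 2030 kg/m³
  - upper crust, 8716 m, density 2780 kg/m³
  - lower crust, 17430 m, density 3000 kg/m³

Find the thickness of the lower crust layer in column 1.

Take the compensation level at the base of the deeper column (depth z_c below the surface of column 1) and equate Σ ρ_i t_i down to z_c; mantle fills any gap and the z_c terms cancel.
Column 1: 18540×2860 + x×2910 + (z_c − 18540 − x)×3400
Column 2: 794×0 + 4022×2030 + 8716×2780 + 17430×3000 + (z_c − 794 − 30168)×3400
The z_c×3400 term appears on both sides and cancels. Collect the known terms of each column as K = Σ(ρt)_known − 3400 × (depth of known layers): K_1 = 53024400 − 3400×18540 = −10011600; K_2 = 84685140 − 3400×(794 + 30168) = −20585660.
Balance: K_1 − x×(3400 − 2910) = K_2, so x = (K_1 − K_2)/(3400 − 2910) = 10574100/490 = 21600 m.

21600 m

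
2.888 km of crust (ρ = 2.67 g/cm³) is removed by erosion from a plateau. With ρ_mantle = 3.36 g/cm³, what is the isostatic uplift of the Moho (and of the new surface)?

2.29 km

Unloading: uplift u = e ρ_c/ρ_m = 2.888 km × 2.67/3.36 = 2.29 km.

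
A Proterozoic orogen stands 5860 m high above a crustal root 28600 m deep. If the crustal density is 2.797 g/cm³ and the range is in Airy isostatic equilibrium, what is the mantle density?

Airy balance: ρ_c h = (ρ_m − ρ_c) r → ρ_m = ρ_c (1 + h/r).
ρ_m = 2.797 × (1 + 5860 m/28600 m) = 3.37 g/cm³.

3.37 g/cm³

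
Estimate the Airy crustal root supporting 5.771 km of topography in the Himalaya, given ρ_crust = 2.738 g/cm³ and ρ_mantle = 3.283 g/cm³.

29 km

In Airy isostatic equilibrium: the weight of the topography is balanced by the buoyancy of the root, ρ_c h = (ρ_m − ρ_c) r.
r = h · ρ_c / (ρ_m − ρ_c) = 5.771 km × 2.738 / (3.283 − 2.738) = 29 km.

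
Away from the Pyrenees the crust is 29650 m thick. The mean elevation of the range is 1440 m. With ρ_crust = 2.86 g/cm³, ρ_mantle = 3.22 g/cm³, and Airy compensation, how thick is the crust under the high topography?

42500 m

Root depth r = h ρ_c / (ρ_m − ρ_c) = 1440 m × 2.86 / 0.36 = 11440 m.
Total thickness = T + h + r = 29650 m + 1440 m + 11440 m = 42500 m.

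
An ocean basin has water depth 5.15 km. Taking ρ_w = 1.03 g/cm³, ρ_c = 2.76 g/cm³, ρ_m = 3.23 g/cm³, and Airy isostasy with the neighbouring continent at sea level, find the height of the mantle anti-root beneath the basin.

19 km

Equating mass per unit area of the two columns: replacing crust with seawater at the top is compensated by replacing crust with mantle at the base: d (ρ_c − ρ_w) = a (ρ_m − ρ_c).
a = d (ρ_c − ρ_w)/(ρ_m − ρ_c) = 5.15 km × 1.73/0.47 = 19 km.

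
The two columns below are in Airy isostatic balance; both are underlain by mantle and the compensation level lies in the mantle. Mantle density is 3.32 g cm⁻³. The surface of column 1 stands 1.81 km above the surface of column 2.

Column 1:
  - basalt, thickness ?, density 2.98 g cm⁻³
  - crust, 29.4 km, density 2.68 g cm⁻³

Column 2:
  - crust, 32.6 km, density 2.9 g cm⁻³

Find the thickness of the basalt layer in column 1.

2.6 km

Take the compensation level at the base of the deeper column (depth z_c below the surface of column 1) and equate Σ ρ_i t_i down to z_c; mantle fills any gap and the z_c terms cancel.
Column 1: x×2.98 + 29.4×2.68 + (z_c − 29.4 − x)×3.32
Column 2: 1.81×0 + 32.6×2.9 + (z_c − 1.81 − 32.6)×3.32
The z_c×3.32 term appears on both sides and cancels. Collect the known terms of each column as K = Σ(ρt)_known − 3.32 × (depth of known layers): K_1 = 78.792 − 3.32×29.4 = −18.816; K_2 = 94.54 − 3.32×(1.81 + 32.6) = −19.7012.
Balance: K_1 − x×(3.32 − 2.98) = K_2, so x = (K_1 − K_2)/(3.32 − 2.98) = 0.8852/0.34 = 2.6 km.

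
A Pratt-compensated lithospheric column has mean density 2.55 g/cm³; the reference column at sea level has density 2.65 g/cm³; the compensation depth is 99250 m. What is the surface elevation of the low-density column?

ρ_ref D = ρ (D + h) → h = D (ρ_ref − ρ)/ρ.
h = 99250 m × (2.65 − 2.55)/2.55 = 3890 m.

3890 m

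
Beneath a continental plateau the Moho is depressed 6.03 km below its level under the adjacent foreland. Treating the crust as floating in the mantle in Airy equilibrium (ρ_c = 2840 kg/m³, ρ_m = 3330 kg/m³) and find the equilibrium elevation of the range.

1.04 km

Isostatic balance requires: ρ_c h = (ρ_m − ρ_c) r.
h = r (ρ_m − ρ_c) / ρ_c = 6.03 km × (3330 − 2840) / 2840 = 1.04 km.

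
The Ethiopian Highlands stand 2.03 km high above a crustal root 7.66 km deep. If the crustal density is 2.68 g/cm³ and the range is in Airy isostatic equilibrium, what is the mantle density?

Airy balance: ρ_c h = (ρ_m − ρ_c) r → ρ_m = ρ_c (1 + h/r).
ρ_m = 2.68 × (1 + 2.03 km/7.66 km) = 3.39 g/cm³.

3.39 g/cm³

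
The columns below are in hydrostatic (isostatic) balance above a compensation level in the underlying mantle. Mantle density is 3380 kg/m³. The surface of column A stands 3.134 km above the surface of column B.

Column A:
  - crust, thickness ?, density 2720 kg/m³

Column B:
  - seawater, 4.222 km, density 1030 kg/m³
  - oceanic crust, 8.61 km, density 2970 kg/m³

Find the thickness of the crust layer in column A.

Take the compensation level at the base of the deeper column (depth z_c below the surface of column A) and equate Σ ρ_i t_i down to z_c; mantle fills any gap and the z_c terms cancel.
Column A: x×2720 + (z_c − 0 − x)×3380
Column B: 3.134×0 + 4.222×1030 + 8.61×2970 + (z_c − 3.134 − 12.832)×3380
The z_c×3380 term appears on both sides and cancels. Collect the known terms of each column as K = Σ(ρt)_known − 3380 × (depth of known layers): K_A = 0 − 3380×0 = 0; K_B = 29920.36 − 3380×(3.134 + 12.832) = −24044.72.
Balance: K_A − x×(3380 − 2720) = K_B, so x = (K_A − K_B)/(3380 − 2720) = 24044.7/660 = 36.4 km.

36.4 km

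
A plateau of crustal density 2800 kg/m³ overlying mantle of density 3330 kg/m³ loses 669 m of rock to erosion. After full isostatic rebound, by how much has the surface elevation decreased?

Rebound u = e ρ_c/ρ_m = 669 m × 2800/3330 = 562.5 m.
Net surface drop = e − u = 669 m − 562.5 m = e (ρ_m − ρ_c)/ρ_m = 106 m.

106 m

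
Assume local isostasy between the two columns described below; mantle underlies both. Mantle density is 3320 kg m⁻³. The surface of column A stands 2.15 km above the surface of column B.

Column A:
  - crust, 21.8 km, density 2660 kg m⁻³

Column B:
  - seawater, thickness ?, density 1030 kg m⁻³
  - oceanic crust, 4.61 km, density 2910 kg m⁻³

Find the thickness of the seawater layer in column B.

2.34 km

Take the compensation level at the base of the deeper column (depth z_c below the surface of column A) and equate Σ ρ_i t_i down to z_c; mantle fills any gap and the z_c terms cancel.
Column A: 21.8×2660 + (z_c − 21.8)×3320
Column B: 2.15×0 + x×1030 + 4.61×2910 + (z_c − 2.15 − 4.61 − x)×3320
The z_c×3320 term appears on both sides and cancels. Collect the known terms of each column as K = Σ(ρt)_known − 3320 × (depth of known layers): K_A = 57988 − 3320×21.8 = −14388; K_B = 13415.1 − 3320×(2.15 + 4.61) = −9028.1.
Balance: K_A = K_B − x×(3320 − 1030), so x = (K_B − K_A)/(3320 − 1030) = 5359.9/2290 = 2.34 km.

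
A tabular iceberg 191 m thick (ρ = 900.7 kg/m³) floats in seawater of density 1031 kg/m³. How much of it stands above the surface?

24.1 m

Floating equilibrium: submerged depth d = t ρ_obj/ρ_fluid = 191 m × 900.7/1031 = 166.9 m.
Freeboard = t − d = 191 m − 166.9 m = 24.1 m.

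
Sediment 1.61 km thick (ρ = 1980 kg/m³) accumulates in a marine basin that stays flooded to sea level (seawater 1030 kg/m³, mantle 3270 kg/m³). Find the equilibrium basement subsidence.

0.683 km

Submarine loading: the sediment displaces seawater, and the subsidence is in turn flooded, so s (ρ_m − ρ_w) = t (ρ_sed − ρ_w).
s = 1.61 km × (1980 − 1030) / (3270 − 1030) = 0.683 km.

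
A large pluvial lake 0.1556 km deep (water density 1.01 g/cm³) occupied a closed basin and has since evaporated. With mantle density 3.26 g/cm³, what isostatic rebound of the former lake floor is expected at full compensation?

u = d ρ_w/ρ_m = 0.1556 km × 1.01/3.26 = 0.0482 km.

0.0482 km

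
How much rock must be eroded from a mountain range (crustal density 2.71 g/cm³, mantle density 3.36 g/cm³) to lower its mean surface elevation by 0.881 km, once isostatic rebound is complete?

Net drop Δ = e − u = e − e ρ_c/ρ_m = e (ρ_m − ρ_c)/ρ_m.
e = Δ ρ_m/(ρ_m − ρ_c) = 0.881 km × 3.36/0.65 = 4.55 km.

4.55 km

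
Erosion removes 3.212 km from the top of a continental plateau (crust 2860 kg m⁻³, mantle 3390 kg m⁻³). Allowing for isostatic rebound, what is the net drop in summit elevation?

Rebound u = e ρ_c/ρ_m = 3.212 km × 2860/3390 = 2.71 km.
Net surface drop = e − u = 3.212 km − 2.71 km = e (ρ_m − ρ_c)/ρ_m = 0.502 km.

0.502 km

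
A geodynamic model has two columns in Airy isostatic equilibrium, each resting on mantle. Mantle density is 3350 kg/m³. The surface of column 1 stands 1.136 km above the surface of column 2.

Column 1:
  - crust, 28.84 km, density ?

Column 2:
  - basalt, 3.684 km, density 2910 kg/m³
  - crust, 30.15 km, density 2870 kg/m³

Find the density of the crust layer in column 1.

2660 kg/m³

Take the compensation level at the base of the deeper column (depth z_c below the surface of column 1) and equate Σ ρ_i t_i down to z_c; mantle fills any gap and the z_c terms cancel.
Column 1: 28.84×ρ + (z_c − 28.84)×3350
Column 2: 1.136×0 + 3.684×2910 + 30.15×2870 + (z_c − 1.136 − 33.834)×3350
The z_c×3350 term appears on both sides and cancels. Collect the known terms of each column as K = Σ(ρt)_known − 3350 × (depth of known layers): K_1 = 0 − 3350×28.84 = −96614; K_2 = 97250.94 − 3350×(1.136 + 33.834) = −19898.56.
Balance: K_1 + 28.84×ρ = K_2, so ρ = (K_2 − K_1)/28.84 = 76715.4/28.84 = 2660 kg/m³.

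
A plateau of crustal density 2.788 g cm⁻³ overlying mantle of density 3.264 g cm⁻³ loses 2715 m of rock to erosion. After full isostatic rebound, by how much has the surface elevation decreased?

Rebound u = e ρ_c/ρ_m = 2715 m × 2.788/3.264 = 2319 m.
Net surface drop = e − u = 2715 m − 2319 m = e (ρ_m − ρ_c)/ρ_m = 396 m.

396 m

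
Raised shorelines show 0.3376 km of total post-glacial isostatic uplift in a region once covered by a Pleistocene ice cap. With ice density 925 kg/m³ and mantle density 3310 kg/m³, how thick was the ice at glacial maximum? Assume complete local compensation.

1.21 km

u = t ρ_ice/ρ_m → t = u ρ_m/ρ_ice = 0.3376 km × 3310/925 = 1.21 km.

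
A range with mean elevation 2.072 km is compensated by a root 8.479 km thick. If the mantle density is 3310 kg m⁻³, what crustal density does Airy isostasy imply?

2660 kg m⁻³

ρ_c h = (ρ_m − ρ_c) r → ρ_c (h + r) = ρ_m r → ρ_c = ρ_m r / (h + r).
ρ_c = 3310 × 8.479 km / (2.072 km + 8.479 km) = 2660 kg m⁻³.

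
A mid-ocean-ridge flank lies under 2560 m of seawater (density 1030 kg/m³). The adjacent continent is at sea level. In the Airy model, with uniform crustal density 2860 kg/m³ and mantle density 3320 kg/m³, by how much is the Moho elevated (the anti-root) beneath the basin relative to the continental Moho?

Equating mass per unit area of the two columns: replacing crust with seawater at the top is compensated by replacing crust with mantle at the base: d (ρ_c − ρ_w) = a (ρ_m − ρ_c).
a = d (ρ_c − ρ_w)/(ρ_m − ρ_c) = 2560 m × 1830/460 = 10200 m.

10200 m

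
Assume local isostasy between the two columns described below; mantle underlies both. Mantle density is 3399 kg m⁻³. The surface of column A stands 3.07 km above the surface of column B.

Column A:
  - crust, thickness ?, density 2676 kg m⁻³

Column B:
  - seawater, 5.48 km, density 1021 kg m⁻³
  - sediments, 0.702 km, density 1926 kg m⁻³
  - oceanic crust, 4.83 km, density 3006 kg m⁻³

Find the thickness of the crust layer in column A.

Take the compensation level at the base of the deeper column (depth z_c below the surface of column A) and equate Σ ρ_i t_i down to z_c; mantle fills any gap and the z_c terms cancel.
Column A: x×2676 + (z_c − 0 − x)×3399
Column B: 3.07×0 + 5.48×1021 + 0.702×1926 + 4.83×3006 + (z_c − 3.07 − 11.012)×3399
The z_c×3399 term appears on both sides and cancels. Collect the known terms of each column as K = Σ(ρt)_known − 3399 × (depth of known layers): K_A = 0 − 3399×0 = 0; K_B = 21466.112 − 3399×(3.07 + 11.012) = −26398.606.
Balance: K_A − x×(3399 − 2676) = K_B, so x = (K_A − K_B)/(3399 − 2676) = 26398.6/723 = 36.5 km.

36.5 km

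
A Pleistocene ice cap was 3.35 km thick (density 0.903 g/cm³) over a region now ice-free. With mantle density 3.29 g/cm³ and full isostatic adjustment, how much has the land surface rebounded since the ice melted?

0.919 km

Removing the load lets mantle flow back in; uplift u satisfies ρ_ice t = ρ_m u.
u = t ρ_ice/ρ_m = 3.35 km × 0.903/3.29 = 0.919 km.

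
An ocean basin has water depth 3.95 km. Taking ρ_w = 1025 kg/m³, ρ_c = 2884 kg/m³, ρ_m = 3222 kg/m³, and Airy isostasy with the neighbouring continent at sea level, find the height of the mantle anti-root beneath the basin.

Balancing pressure at the compensation depth: replacing crust with seawater at the top is compensated by replacing crust with mantle at the base: d (ρ_c − ρ_w) = a (ρ_m − ρ_c).
a = d (ρ_c − ρ_w)/(ρ_m − ρ_c) = 3.95 km × 1859/338 = 21.7 km.

21.7 km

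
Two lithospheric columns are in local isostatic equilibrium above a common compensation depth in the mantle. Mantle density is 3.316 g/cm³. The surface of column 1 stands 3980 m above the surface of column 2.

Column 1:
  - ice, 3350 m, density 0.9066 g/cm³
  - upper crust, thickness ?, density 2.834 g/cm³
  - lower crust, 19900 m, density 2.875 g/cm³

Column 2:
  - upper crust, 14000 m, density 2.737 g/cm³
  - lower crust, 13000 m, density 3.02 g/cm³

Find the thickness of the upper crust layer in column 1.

17200 m

Take the compensation level at the base of the deeper column (depth z_c below the surface of column 1) and equate Σ ρ_i t_i down to z_c; mantle fills any gap and the z_c terms cancel.
Column 1: 3350×0.9066 + x×2.834 + 19900×2.875 + (z_c − 23250 − x)×3.316
Column 2: 3980×0 + 14000×2.737 + 13000×3.02 + (z_c − 3980 − 27000)×3.316
The z_c×3.316 term appears on both sides and cancels. Collect the known terms of each column as K = Σ(ρt)_known − 3.316 × (depth of known layers): K_1 = 60249.61 − 3.316×23250 = −16847.39; K_2 = 77578 − 3.316×(3980 + 27000) = −25151.68.
Balance: K_1 − x×(3.316 − 2.834) = K_2, so x = (K_1 − K_2)/(3.316 − 2.834) = 8304.29/0.482 = 17200 m.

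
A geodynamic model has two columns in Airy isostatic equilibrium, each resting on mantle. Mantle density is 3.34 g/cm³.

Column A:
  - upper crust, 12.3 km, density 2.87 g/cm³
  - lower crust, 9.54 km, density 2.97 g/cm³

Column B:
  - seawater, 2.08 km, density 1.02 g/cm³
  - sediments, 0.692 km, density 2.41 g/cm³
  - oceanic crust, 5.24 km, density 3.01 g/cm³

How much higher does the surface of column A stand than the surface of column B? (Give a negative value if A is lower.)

For any compensation level in the mantle, the mantle terms cancel and isostasy reduces to e = (Σt_A − Σt_B) − (Σ(ρt)_A − Σ(ρt)_B) / ρ_m.
Σt_A = 21.84 km; Σt_B = 8.012 km; Σ(ρt)_A = 63.6348; Σ(ρt)_B = 19.56172 (in km·g/cm³).
e = (21.84 − 8.012) − (63.6348 − 19.56172) / 3.34 = 0.632 km.

0.632 km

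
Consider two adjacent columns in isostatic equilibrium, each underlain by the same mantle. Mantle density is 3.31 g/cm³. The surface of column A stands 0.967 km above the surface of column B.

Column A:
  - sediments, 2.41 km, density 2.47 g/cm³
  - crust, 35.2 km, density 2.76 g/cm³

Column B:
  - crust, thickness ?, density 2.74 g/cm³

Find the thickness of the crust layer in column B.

31.9 km

Take the compensation level at the base of the deeper column (depth z_c below the surface of column A) and equate Σ ρ_i t_i down to z_c; mantle fills any gap and the z_c terms cancel.
Column A: 2.41×2.47 + 35.2×2.76 + (z_c − 37.61)×3.31
Column B: 0.967×0 + x×2.74 + (z_c − 0.967 − 0 − x)×3.31
The z_c×3.31 term appears on both sides and cancels. Collect the known terms of each column as K = Σ(ρt)_known − 3.31 × (depth of known layers): K_A = 103.1047 − 3.31×37.61 = −21.3844; K_B = 0 − 3.31×(0.967 + 0) = −3.20077.
Balance: K_A = K_B − x×(3.31 − 2.74), so x = (K_B − K_A)/(3.31 − 2.74) = 18.1836/0.57 = 31.9 km.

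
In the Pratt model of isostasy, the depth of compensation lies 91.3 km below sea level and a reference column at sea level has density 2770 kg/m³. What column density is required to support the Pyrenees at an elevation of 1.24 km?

Pratt balance: ρ_ref D = ρ (D + h).
ρ = ρ_ref D/(D + h) = 2770 × 91.3 km/(91.3 km + 1.24 km) = 2730 kg/m³.

2730 kg/m³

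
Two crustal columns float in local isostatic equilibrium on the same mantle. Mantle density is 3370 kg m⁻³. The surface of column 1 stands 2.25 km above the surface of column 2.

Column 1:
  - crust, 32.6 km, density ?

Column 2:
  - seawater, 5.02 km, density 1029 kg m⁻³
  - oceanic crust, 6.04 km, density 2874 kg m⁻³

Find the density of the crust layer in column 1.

2690 kg m⁻³

Take the compensation level at the base of the deeper column (depth z_c below the surface of column 1) and equate Σ ρ_i t_i down to z_c; mantle fills any gap and the z_c terms cancel.
Column 1: 32.6×ρ + (z_c − 32.6)×3370
Column 2: 2.25×0 + 5.02×1029 + 6.04×2874 + (z_c − 2.25 − 11.06)×3370
The z_c×3370 term appears on both sides and cancels. Collect the known terms of each column as K = Σ(ρt)_known − 3370 × (depth of known layers): K_1 = 0 − 3370×32.6 = −109862; K_2 = 22524.54 − 3370×(2.25 + 11.06) = −22330.16.
Balance: K_1 + 32.6×ρ = K_2, so ρ = (K_2 − K_1)/32.6 = 87531.8/32.6 = 2690 kg m⁻³.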